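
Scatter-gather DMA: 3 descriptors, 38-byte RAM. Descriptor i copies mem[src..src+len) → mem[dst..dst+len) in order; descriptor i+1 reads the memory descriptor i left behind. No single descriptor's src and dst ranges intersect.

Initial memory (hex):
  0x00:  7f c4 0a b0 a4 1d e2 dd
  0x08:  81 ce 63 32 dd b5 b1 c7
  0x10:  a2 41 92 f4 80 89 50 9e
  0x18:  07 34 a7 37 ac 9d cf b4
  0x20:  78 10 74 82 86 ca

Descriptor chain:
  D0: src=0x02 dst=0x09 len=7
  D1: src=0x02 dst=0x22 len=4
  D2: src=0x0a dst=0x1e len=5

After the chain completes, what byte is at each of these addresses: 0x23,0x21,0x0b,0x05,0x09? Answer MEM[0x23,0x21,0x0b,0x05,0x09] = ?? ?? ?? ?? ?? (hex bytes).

MEM[0x23,0x21,0x0b,0x05,0x09] = b0 e2 a4 1d 0a

#0 dst[0x09+7] := {0x0a,0xb0,0xa4,0x1d,0xe2,0xdd,0x81}
#1 dst[0x22+4] := {0x0a,0xb0,0xa4,0x1d}
#2 dst[0x1e+5] := {0xb0,0xa4,0x1d,0xe2,0xdd}
query mem[0x23]=0xb0, mem[0x21]=0xe2, mem[0x0b]=0xa4, mem[0x05]=0x1d, mem[0x09]=0x0a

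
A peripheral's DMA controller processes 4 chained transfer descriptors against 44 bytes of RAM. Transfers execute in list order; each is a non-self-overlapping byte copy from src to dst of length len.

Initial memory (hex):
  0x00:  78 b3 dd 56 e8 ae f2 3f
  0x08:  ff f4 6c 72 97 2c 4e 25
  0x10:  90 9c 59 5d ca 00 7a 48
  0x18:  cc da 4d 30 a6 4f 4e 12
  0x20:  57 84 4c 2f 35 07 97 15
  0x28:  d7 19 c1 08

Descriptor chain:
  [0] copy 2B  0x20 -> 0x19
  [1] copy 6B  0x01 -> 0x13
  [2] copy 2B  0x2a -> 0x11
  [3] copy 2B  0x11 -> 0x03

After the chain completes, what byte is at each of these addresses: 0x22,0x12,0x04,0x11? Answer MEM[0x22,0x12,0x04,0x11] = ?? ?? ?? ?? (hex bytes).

  after D0: wrote 2B at 0x19 = 5784
  after D1: wrote 6B at 0x13 = b3dd56e8aef2
  after D2: wrote 2B at 0x11 = c108
  after D3: wrote 2B at 0x03 = c108
query mem[0x22]=0x4c, mem[0x12]=0x08, mem[0x04]=0x08, mem[0x11]=0xc1

MEM[0x22,0x12,0x04,0x11] = 4c 08 08 c1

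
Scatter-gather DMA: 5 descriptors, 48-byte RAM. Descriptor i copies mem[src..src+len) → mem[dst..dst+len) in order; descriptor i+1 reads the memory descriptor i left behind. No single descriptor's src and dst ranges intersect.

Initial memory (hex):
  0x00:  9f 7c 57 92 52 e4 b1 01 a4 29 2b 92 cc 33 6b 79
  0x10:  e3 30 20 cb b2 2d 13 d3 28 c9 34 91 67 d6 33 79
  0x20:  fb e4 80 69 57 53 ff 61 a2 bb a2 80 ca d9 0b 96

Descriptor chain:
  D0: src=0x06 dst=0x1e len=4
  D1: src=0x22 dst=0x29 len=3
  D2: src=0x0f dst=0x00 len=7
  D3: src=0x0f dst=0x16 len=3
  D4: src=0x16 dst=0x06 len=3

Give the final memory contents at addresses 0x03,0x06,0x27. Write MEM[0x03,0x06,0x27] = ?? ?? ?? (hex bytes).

MEM[0x03,0x06,0x27] = 20 79 61

D0: mem[0x1e..0x21] <- [b1 01 a4 29]
D1: mem[0x29..0x2b] <- [80 69 57]
D2: mem[0x00..0x06] <- [79 e3 30 20 cb b2 2d]
D3: mem[0x16..0x18] <- [79 e3 30]
D4: mem[0x06..0x08] <- [79 e3 30]
query mem[0x03]=0x20, mem[0x06]=0x79, mem[0x27]=0x61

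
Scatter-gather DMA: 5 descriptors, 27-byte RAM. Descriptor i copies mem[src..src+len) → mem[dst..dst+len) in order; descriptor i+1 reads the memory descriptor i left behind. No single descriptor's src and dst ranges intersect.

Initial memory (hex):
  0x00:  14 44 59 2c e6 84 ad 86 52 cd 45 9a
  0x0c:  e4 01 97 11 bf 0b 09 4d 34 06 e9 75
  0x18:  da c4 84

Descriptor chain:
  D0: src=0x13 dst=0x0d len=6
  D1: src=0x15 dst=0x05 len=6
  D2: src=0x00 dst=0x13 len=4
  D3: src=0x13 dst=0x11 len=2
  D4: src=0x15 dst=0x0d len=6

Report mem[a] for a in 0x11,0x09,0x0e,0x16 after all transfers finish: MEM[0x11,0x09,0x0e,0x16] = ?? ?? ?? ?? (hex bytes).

D0: mem[0x0d..0x12] <- [4d 34 06 e9 75 da]
D1: mem[0x05..0x0a] <- [06 e9 75 da c4 84]
D2: mem[0x13..0x16] <- [14 44 59 2c]
D3: mem[0x11..0x12] <- [14 44]
D4: mem[0x0d..0x12] <- [59 2c 75 da c4 84]
query mem[0x11]=0xc4, mem[0x09]=0xc4, mem[0x0e]=0x2c, mem[0x16]=0x2c

MEM[0x11,0x09,0x0e,0x16] = c4 c4 2c 2c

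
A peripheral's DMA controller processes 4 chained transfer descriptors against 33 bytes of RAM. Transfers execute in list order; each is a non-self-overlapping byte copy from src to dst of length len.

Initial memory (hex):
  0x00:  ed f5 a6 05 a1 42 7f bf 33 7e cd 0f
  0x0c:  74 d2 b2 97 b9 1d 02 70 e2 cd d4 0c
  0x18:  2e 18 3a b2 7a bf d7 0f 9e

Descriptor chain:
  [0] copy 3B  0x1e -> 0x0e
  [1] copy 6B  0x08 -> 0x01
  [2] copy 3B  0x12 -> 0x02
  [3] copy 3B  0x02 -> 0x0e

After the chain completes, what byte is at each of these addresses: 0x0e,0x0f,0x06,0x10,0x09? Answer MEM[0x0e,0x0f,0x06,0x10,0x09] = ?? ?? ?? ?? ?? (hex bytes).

#0 dst[0x0e+3] := {0xd7,0x0f,0x9e}
#1 dst[0x01+6] := {0x33,0x7e,0xcd,0x0f,0x74,0xd2}
#2 dst[0x02+3] := {0x02,0x70,0xe2}
#3 dst[0x0e+3] := {0x02,0x70,0xe2}
query mem[0x0e]=0x02, mem[0x0f]=0x70, mem[0x06]=0xd2, mem[0x10]=0xe2, mem[0x09]=0x7e

MEM[0x0e,0x0f,0x06,0x10,0x09] = 02 70 d2 e2 7e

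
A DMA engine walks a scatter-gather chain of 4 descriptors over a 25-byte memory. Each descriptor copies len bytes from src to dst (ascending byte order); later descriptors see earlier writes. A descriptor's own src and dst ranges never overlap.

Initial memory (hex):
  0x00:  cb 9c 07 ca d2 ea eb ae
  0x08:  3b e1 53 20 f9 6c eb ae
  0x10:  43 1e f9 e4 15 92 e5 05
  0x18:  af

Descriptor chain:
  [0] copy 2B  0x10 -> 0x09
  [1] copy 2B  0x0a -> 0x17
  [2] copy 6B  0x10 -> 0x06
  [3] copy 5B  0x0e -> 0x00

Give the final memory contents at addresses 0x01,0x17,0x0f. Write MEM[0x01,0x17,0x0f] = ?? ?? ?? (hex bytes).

[0] 0x10->0x09 len=2 : 43 1e
[1] 0x0a->0x17 len=2 : 1e 20
[2] 0x10->0x06 len=6 : 43 1e f9 e4 15 92
[3] 0x0e->0x00 len=5 : eb ae 43 1e f9
query mem[0x01]=0xae, mem[0x17]=0x1e, mem[0x0f]=0xae

MEM[0x01,0x17,0x0f] = ae 1e ae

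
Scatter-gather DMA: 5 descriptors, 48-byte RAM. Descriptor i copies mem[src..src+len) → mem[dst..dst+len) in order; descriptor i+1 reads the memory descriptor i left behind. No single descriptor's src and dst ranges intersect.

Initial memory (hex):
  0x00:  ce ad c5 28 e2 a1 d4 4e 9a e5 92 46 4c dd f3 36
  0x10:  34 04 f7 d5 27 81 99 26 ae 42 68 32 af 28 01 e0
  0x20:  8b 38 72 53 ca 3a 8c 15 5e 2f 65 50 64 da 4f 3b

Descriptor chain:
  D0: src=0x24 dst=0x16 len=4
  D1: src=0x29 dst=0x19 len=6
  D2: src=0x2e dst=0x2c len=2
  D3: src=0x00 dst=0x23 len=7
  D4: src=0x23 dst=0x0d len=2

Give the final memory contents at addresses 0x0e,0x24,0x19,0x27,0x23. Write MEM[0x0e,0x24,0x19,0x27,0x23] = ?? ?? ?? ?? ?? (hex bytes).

MEM[0x0e,0x24,0x19,0x27,0x23] = ad ad 2f e2 ce

#0 dst[0x16+4] := {0xca,0x3a,0x8c,0x15}
#1 dst[0x19+6] := {0x2f,0x65,0x50,0x64,0xda,0x4f}
#2 dst[0x2c+2] := {0x4f,0x3b}
#3 dst[0x23+7] := {0xce,0xad,0xc5,0x28,0xe2,0xa1,0xd4}
#4 dst[0x0d+2] := {0xce,0xad}
query mem[0x0e]=0xad, mem[0x24]=0xad, mem[0x19]=0x2f, mem[0x27]=0xe2, mem[0x23]=0xce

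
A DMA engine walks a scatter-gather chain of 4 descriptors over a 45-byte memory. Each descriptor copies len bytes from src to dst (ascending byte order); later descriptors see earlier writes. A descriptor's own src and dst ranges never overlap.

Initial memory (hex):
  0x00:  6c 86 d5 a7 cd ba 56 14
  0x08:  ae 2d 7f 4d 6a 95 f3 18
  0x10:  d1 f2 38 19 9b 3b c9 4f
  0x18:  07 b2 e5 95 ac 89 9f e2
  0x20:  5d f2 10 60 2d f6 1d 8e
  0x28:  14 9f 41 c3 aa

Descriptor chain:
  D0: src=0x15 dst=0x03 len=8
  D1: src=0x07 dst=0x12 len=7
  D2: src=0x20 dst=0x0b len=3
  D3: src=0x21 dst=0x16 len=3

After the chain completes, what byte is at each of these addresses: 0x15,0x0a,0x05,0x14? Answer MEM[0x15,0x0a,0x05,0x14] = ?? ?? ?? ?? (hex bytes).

D0: mem[0x03..0x0a] <- [3b c9 4f 07 b2 e5 95 ac]
D1: mem[0x12..0x18] <- [b2 e5 95 ac 4d 6a 95]
D2: mem[0x0b..0x0d] <- [5d f2 10]
D3: mem[0x16..0x18] <- [f2 10 60]
query mem[0x15]=0xac, mem[0x0a]=0xac, mem[0x05]=0x4f, mem[0x14]=0x95

MEM[0x15,0x0a,0x05,0x14] = ac ac 4f 95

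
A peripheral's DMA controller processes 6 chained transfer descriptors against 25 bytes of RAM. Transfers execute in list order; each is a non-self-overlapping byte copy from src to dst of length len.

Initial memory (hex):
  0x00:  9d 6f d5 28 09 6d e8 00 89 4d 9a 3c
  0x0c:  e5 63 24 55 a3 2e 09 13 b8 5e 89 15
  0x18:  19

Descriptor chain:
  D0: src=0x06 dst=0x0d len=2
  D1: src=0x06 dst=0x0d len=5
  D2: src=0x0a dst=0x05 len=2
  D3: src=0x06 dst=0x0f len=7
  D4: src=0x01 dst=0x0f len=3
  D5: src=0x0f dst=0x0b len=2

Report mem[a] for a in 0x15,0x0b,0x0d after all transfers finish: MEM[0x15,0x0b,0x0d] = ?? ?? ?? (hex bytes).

MEM[0x15,0x0b,0x0d] = e5 6f e8

  after D0: wrote 2B at 0x0d = e800
  after D1: wrote 5B at 0x0d = e800894d9a
  after D2: wrote 2B at 0x05 = 9a3c
  after D3: wrote 7B at 0x0f = 3c00894d9a3ce5
  after D4: wrote 3B at 0x0f = 6fd528
  after D5: wrote 2B at 0x0b = 6fd5
query mem[0x15]=0xe5, mem[0x0b]=0x6f, mem[0x0d]=0xe8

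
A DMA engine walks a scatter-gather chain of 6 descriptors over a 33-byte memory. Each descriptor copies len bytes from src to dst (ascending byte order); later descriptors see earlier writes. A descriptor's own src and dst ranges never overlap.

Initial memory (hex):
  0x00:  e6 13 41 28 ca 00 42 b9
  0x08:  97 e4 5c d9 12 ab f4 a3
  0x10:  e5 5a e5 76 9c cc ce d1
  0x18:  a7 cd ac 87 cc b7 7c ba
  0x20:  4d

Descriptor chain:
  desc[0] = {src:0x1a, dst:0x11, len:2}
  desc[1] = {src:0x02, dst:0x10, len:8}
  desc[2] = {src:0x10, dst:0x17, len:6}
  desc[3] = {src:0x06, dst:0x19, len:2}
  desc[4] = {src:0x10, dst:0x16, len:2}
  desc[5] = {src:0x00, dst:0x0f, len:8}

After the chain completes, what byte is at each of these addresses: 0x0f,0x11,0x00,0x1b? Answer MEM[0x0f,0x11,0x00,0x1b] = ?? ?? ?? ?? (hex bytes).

MEM[0x0f,0x11,0x00,0x1b] = e6 41 e6 42

[0] 0x1a->0x11 len=2 : ac 87
[1] 0x02->0x10 len=8 : 41 28 ca 00 42 b9 97 e4
[2] 0x10->0x17 len=6 : 41 28 ca 00 42 b9
[3] 0x06->0x19 len=2 : 42 b9
[4] 0x10->0x16 len=2 : 41 28
[5] 0x00->0x0f len=8 : e6 13 41 28 ca 00 42 b9
query mem[0x0f]=0xe6, mem[0x11]=0x41, mem[0x00]=0xe6, mem[0x1b]=0x42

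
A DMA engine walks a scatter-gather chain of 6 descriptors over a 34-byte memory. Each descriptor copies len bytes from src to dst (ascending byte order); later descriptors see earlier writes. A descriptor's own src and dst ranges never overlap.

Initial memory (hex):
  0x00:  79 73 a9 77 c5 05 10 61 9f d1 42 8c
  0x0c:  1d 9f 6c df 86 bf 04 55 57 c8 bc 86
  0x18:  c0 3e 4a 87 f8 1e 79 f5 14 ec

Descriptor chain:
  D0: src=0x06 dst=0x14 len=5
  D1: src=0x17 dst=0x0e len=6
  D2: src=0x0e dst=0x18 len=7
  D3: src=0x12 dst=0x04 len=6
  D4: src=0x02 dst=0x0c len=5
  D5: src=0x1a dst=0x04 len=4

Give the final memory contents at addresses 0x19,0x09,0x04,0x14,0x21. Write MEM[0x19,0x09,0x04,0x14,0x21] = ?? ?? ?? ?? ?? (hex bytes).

D0: mem[0x14..0x18] <- [10 61 9f d1 42]
D1: mem[0x0e..0x13] <- [d1 42 3e 4a 87 f8]
D2: mem[0x18..0x1e] <- [d1 42 3e 4a 87 f8 10]
D3: mem[0x04..0x09] <- [87 f8 10 61 9f d1]
D4: mem[0x0c..0x10] <- [a9 77 87 f8 10]
D5: mem[0x04..0x07] <- [3e 4a 87 f8]
query mem[0x19]=0x42, mem[0x09]=0xd1, mem[0x04]=0x3e, mem[0x14]=0x10, mem[0x21]=0xec

MEM[0x19,0x09,0x04,0x14,0x21] = 42 d1 3e 10 ec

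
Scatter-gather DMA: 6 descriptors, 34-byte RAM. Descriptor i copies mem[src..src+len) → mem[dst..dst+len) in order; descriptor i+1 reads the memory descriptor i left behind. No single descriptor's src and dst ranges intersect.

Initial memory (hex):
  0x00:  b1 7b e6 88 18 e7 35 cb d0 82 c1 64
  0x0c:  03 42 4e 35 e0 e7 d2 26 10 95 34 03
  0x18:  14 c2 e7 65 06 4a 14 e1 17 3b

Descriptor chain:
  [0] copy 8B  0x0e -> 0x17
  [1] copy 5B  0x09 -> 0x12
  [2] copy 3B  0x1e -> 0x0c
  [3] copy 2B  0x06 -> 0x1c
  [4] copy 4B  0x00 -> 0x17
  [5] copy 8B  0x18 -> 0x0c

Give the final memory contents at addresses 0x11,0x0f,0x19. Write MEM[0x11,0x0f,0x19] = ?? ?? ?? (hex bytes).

D0: mem[0x17..0x1e] <- [4e 35 e0 e7 d2 26 10 95]
D1: mem[0x12..0x16] <- [82 c1 64 03 42]
D2: mem[0x0c..0x0e] <- [95 e1 17]
D3: mem[0x1c..0x1d] <- [35 cb]
D4: mem[0x17..0x1a] <- [b1 7b e6 88]
D5: mem[0x0c..0x13] <- [7b e6 88 d2 35 cb 95 e1]
query mem[0x11]=0xcb, mem[0x0f]=0xd2, mem[0x19]=0xe6

MEM[0x11,0x0f,0x19] = cb d2 e6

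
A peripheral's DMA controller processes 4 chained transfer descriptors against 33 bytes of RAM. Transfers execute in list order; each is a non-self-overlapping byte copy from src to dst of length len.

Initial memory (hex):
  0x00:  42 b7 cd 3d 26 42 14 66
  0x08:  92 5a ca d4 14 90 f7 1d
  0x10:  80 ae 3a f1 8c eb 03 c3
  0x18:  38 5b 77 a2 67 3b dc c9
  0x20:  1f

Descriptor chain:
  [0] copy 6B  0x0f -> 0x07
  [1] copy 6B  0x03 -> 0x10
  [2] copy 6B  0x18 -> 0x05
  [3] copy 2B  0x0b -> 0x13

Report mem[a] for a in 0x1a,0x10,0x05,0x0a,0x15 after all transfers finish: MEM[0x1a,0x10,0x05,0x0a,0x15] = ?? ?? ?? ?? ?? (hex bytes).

  after D0: wrote 6B at 0x07 = 1d80ae3af18c
  after D1: wrote 6B at 0x10 = 3d2642141d80
  after D2: wrote 6B at 0x05 = 385b77a2673b
  after D3: wrote 2B at 0x13 = f18c
query mem[0x1a]=0x77, mem[0x10]=0x3d, mem[0x05]=0x38, mem[0x0a]=0x3b, mem[0x15]=0x80

MEM[0x1a,0x10,0x05,0x0a,0x15] = 77 3d 38 3b 80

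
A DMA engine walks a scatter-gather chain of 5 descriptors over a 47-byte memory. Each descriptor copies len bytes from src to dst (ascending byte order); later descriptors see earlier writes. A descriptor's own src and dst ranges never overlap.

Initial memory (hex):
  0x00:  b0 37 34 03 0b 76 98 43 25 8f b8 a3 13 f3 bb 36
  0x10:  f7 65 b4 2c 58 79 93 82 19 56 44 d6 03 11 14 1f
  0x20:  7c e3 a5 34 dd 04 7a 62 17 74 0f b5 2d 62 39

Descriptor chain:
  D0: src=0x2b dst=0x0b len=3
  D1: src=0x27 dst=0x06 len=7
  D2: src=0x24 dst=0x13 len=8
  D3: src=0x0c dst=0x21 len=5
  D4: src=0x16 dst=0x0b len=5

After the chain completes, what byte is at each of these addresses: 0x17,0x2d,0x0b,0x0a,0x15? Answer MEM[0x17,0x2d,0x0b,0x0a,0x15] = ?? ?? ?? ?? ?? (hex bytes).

MEM[0x17,0x2d,0x0b,0x0a,0x15] = 17 62 62 b5 7a

  after D0: wrote 3B at 0x0b = b52d62
  after D1: wrote 7B at 0x06 = 6217740fb52d62
  after D2: wrote 8B at 0x13 = dd047a6217740fb5
  after D3: wrote 5B at 0x21 = 6262bb36f7
  after D4: wrote 5B at 0x0b = 6217740fb5
query mem[0x17]=0x17, mem[0x2d]=0x62, mem[0x0b]=0x62, mem[0x0a]=0xb5, mem[0x15]=0x7a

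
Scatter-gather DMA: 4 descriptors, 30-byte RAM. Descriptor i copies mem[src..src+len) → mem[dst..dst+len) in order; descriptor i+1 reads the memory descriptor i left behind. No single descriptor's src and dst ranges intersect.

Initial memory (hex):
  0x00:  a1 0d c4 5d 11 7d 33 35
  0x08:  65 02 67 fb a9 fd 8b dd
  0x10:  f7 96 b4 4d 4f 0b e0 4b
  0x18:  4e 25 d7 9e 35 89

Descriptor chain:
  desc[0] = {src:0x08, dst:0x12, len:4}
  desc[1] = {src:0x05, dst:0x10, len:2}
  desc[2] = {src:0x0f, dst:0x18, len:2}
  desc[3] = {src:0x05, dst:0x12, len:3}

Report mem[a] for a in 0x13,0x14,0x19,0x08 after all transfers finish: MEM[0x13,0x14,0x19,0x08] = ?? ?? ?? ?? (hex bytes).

MEM[0x13,0x14,0x19,0x08] = 33 35 7d 65

[0] 0x08->0x12 len=4 : 65 02 67 fb
[1] 0x05->0x10 len=2 : 7d 33
[2] 0x0f->0x18 len=2 : dd 7d
[3] 0x05->0x12 len=3 : 7d 33 35
query mem[0x13]=0x33, mem[0x14]=0x35, mem[0x19]=0x7d, mem[0x08]=0x65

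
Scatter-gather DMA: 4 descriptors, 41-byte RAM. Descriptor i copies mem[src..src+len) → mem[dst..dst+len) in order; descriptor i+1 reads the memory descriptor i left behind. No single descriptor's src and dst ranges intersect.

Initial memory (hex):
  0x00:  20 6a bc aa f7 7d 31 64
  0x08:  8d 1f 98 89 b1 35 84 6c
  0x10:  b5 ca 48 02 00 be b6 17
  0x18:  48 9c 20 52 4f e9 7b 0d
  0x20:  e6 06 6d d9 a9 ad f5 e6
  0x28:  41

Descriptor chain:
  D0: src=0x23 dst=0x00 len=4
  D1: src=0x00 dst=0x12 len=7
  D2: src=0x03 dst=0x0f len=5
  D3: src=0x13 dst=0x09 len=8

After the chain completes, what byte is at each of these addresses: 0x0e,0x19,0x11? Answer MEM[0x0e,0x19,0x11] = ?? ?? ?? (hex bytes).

#0 dst[0x00+4] := {0xd9,0xa9,0xad,0xf5}
#1 dst[0x12+7] := {0xd9,0xa9,0xad,0xf5,0xf7,0x7d,0x31}
#2 dst[0x0f+5] := {0xf5,0xf7,0x7d,0x31,0x64}
#3 dst[0x09+8] := {0x64,0xad,0xf5,0xf7,0x7d,0x31,0x9c,0x20}
query mem[0x0e]=0x31, mem[0x19]=0x9c, mem[0x11]=0x7d

MEM[0x0e,0x19,0x11] = 31 9c 7d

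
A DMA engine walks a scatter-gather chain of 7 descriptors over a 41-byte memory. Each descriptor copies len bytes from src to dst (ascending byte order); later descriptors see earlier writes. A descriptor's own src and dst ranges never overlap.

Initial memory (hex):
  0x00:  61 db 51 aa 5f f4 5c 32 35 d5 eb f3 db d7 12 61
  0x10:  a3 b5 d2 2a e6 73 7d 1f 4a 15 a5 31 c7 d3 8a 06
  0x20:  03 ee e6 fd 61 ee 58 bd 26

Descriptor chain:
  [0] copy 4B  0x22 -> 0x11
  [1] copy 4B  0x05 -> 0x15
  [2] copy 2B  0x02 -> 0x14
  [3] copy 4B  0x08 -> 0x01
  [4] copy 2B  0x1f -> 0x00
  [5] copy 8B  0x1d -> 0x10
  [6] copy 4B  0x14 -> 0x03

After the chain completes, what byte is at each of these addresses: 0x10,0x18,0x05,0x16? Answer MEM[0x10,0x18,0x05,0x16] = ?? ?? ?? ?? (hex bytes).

D0: mem[0x11..0x14] <- [e6 fd 61 ee]
D1: mem[0x15..0x18] <- [f4 5c 32 35]
D2: mem[0x14..0x15] <- [51 aa]
D3: mem[0x01..0x04] <- [35 d5 eb f3]
D4: mem[0x00..0x01] <- [06 03]
D5: mem[0x10..0x17] <- [d3 8a 06 03 ee e6 fd 61]
D6: mem[0x03..0x06] <- [ee e6 fd 61]
query mem[0x10]=0xd3, mem[0x18]=0x35, mem[0x05]=0xfd, mem[0x16]=0xfd

MEM[0x10,0x18,0x05,0x16] = d3 35 fd fd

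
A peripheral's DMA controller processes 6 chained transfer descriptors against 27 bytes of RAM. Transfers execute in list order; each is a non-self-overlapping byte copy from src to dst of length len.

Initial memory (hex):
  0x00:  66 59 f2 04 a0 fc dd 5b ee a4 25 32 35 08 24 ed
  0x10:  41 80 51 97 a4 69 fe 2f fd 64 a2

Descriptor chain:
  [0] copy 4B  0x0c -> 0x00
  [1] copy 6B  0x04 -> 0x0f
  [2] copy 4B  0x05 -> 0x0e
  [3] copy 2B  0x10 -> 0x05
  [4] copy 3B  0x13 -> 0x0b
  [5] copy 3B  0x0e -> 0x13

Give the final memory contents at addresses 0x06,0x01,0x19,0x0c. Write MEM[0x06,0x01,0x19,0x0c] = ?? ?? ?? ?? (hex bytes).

  after D0: wrote 4B at 0x00 = 350824ed
  after D1: wrote 6B at 0x0f = a0fcdd5beea4
  after D2: wrote 4B at 0x0e = fcdd5bee
  after D3: wrote 2B at 0x05 = 5bee
  after D4: wrote 3B at 0x0b = eea469
  after D5: wrote 3B at 0x13 = fcdd5b
query mem[0x06]=0xee, mem[0x01]=0x08, mem[0x19]=0x64, mem[0x0c]=0xa4

MEM[0x06,0x01,0x19,0x0c] = ee 08 64 a4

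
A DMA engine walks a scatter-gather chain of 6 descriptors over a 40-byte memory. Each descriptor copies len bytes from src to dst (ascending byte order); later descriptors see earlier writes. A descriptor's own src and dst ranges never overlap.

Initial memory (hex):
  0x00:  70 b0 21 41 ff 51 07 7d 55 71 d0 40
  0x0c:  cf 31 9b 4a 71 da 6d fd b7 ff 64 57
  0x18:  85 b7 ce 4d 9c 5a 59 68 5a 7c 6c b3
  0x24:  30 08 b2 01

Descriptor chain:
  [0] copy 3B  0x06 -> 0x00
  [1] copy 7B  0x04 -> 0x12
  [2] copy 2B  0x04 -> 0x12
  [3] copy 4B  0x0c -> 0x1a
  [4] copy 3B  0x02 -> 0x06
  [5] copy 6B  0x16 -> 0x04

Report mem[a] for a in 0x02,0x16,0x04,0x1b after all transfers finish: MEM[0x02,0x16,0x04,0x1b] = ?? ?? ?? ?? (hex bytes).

MEM[0x02,0x16,0x04,0x1b] = 55 55 55 31

[0] 0x06->0x00 len=3 : 07 7d 55
[1] 0x04->0x12 len=7 : ff 51 07 7d 55 71 d0
[2] 0x04->0x12 len=2 : ff 51
[3] 0x0c->0x1a len=4 : cf 31 9b 4a
[4] 0x02->0x06 len=3 : 55 41 ff
[5] 0x16->0x04 len=6 : 55 71 d0 b7 cf 31
query mem[0x02]=0x55, mem[0x16]=0x55, mem[0x04]=0x55, mem[0x1b]=0x31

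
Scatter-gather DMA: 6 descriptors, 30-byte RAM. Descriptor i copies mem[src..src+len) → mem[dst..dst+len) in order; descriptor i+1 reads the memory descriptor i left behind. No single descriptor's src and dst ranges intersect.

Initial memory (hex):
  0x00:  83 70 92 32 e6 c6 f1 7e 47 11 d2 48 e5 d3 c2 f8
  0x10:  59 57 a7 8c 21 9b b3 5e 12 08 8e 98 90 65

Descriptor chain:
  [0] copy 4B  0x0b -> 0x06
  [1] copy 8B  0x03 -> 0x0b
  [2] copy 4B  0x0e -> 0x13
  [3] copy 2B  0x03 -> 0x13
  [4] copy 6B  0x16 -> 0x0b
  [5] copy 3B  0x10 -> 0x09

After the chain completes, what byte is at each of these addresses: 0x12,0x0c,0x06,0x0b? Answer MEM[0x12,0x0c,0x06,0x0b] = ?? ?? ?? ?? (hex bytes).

[0] 0x0b->0x06 len=4 : 48 e5 d3 c2
[1] 0x03->0x0b len=8 : 32 e6 c6 48 e5 d3 c2 d2
[2] 0x0e->0x13 len=4 : 48 e5 d3 c2
[3] 0x03->0x13 len=2 : 32 e6
[4] 0x16->0x0b len=6 : c2 5e 12 08 8e 98
[5] 0x10->0x09 len=3 : 98 c2 d2
query mem[0x12]=0xd2, mem[0x0c]=0x5e, mem[0x06]=0x48, mem[0x0b]=0xd2

MEM[0x12,0x0c,0x06,0x0b] = d2 5e 48 d2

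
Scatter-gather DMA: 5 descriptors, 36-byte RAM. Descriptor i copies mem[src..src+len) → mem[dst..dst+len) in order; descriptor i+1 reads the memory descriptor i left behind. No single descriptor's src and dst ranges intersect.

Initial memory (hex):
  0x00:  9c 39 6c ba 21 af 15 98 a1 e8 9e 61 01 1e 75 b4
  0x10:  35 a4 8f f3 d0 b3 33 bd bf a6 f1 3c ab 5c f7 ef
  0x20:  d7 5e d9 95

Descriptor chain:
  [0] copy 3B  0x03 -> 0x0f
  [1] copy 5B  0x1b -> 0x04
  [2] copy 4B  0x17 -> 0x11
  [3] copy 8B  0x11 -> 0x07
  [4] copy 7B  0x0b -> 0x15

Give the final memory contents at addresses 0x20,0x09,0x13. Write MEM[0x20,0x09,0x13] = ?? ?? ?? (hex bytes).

[0] 0x03->0x0f len=3 : ba 21 af
[1] 0x1b->0x04 len=5 : 3c ab 5c f7 ef
[2] 0x17->0x11 len=4 : bd bf a6 f1
[3] 0x11->0x07 len=8 : bd bf a6 f1 b3 33 bd bf
[4] 0x0b->0x15 len=7 : b3 33 bd bf ba 21 bd
query mem[0x20]=0xd7, mem[0x09]=0xa6, mem[0x13]=0xa6

MEM[0x20,0x09,0x13] = d7 a6 a6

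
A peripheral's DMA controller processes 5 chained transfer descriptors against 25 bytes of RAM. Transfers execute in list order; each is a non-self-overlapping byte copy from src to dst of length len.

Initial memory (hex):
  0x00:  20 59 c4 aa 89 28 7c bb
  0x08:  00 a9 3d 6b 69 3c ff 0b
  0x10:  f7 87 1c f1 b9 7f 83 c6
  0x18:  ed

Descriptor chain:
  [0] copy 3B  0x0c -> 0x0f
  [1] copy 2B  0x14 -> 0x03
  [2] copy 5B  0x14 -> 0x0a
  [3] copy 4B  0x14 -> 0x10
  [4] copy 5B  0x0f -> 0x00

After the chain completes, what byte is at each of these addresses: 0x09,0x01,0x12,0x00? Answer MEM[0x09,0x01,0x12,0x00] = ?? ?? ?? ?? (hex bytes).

MEM[0x09,0x01,0x12,0x00] = a9 b9 83 69

[0] 0x0c->0x0f len=3 : 69 3c ff
[1] 0x14->0x03 len=2 : b9 7f
[2] 0x14->0x0a len=5 : b9 7f 83 c6 ed
[3] 0x14->0x10 len=4 : b9 7f 83 c6
[4] 0x0f->0x00 len=5 : 69 b9 7f 83 c6
query mem[0x09]=0xa9, mem[0x01]=0xb9, mem[0x12]=0x83, mem[0x00]=0x69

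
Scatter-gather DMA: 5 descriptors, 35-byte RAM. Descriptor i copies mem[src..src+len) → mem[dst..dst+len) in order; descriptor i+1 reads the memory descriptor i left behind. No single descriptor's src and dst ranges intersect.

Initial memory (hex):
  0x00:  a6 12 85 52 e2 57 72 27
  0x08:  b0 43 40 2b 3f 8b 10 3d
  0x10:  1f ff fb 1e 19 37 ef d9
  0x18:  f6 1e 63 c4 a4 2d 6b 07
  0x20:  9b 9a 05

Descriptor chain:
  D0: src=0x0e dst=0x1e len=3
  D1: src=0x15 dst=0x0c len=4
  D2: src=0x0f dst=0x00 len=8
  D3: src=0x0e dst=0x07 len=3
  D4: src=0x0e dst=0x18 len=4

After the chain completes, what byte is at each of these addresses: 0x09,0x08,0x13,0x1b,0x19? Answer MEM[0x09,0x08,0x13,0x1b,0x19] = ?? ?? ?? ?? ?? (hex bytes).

#0 dst[0x1e+3] := {0x10,0x3d,0x1f}
#1 dst[0x0c+4] := {0x37,0xef,0xd9,0xf6}
#2 dst[0x00+8] := {0xf6,0x1f,0xff,0xfb,0x1e,0x19,0x37,0xef}
#3 dst[0x07+3] := {0xd9,0xf6,0x1f}
#4 dst[0x18+4] := {0xd9,0xf6,0x1f,0xff}
query mem[0x09]=0x1f, mem[0x08]=0xf6, mem[0x13]=0x1e, mem[0x1b]=0xff, mem[0x19]=0xf6

MEM[0x09,0x08,0x13,0x1b,0x19] = 1f f6 1e ff f6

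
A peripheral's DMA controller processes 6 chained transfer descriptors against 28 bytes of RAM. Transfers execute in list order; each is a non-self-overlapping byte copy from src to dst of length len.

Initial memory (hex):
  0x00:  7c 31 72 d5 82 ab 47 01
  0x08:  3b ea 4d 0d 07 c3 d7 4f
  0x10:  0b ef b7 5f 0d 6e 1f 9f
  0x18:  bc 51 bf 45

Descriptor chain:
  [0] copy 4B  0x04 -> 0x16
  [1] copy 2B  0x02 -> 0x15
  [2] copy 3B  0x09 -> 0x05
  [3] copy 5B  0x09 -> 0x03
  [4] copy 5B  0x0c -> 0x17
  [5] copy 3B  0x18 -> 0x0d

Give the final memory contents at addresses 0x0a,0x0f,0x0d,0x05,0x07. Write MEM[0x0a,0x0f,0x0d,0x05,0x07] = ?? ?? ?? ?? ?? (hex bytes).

D0: mem[0x16..0x19] <- [82 ab 47 01]
D1: mem[0x15..0x16] <- [72 d5]
D2: mem[0x05..0x07] <- [ea 4d 0d]
D3: mem[0x03..0x07] <- [ea 4d 0d 07 c3]
D4: mem[0x17..0x1b] <- [07 c3 d7 4f 0b]
D5: mem[0x0d..0x0f] <- [c3 d7 4f]
query mem[0x0a]=0x4d, mem[0x0f]=0x4f, mem[0x0d]=0xc3, mem[0x05]=0x0d, mem[0x07]=0xc3

MEM[0x0a,0x0f,0x0d,0x05,0x07] = 4d 4f c3 0d c3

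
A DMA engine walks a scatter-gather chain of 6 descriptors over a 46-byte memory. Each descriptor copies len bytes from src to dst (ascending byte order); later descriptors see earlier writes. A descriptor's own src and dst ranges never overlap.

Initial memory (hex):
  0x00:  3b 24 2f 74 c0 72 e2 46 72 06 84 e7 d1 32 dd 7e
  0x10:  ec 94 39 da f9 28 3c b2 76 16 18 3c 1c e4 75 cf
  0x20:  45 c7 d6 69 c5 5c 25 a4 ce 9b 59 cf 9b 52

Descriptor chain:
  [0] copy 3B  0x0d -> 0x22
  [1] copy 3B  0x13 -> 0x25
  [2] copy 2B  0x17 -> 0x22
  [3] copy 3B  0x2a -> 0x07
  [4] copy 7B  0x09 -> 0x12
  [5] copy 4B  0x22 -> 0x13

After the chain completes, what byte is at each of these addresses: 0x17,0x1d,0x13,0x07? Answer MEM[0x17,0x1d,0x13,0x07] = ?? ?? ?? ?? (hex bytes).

MEM[0x17,0x1d,0x13,0x07] = dd e4 b2 59

D0: mem[0x22..0x24] <- [32 dd 7e]
D1: mem[0x25..0x27] <- [da f9 28]
D2: mem[0x22..0x23] <- [b2 76]
D3: mem[0x07..0x09] <- [59 cf 9b]
D4: mem[0x12..0x18] <- [9b 84 e7 d1 32 dd 7e]
D5: mem[0x13..0x16] <- [b2 76 7e da]
query mem[0x17]=0xdd, mem[0x1d]=0xe4, mem[0x13]=0xb2, mem[0x07]=0x59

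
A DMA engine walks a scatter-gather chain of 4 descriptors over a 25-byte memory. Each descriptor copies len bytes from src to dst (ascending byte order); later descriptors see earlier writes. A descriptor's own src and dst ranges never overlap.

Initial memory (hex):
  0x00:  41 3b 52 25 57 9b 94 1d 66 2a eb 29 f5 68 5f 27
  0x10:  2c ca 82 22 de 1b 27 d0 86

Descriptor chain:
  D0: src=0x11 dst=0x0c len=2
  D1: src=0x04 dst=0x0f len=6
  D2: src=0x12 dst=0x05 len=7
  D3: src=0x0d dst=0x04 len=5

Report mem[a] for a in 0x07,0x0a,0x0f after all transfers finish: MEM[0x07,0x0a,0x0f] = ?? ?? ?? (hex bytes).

  after D0: wrote 2B at 0x0c = ca82
  after D1: wrote 6B at 0x0f = 579b941d662a
  after D2: wrote 7B at 0x05 = 1d662a1b27d086
  after D3: wrote 5B at 0x04 = 825f579b94
query mem[0x07]=0x9b, mem[0x0a]=0xd0, mem[0x0f]=0x57

MEM[0x07,0x0a,0x0f] = 9b d0 57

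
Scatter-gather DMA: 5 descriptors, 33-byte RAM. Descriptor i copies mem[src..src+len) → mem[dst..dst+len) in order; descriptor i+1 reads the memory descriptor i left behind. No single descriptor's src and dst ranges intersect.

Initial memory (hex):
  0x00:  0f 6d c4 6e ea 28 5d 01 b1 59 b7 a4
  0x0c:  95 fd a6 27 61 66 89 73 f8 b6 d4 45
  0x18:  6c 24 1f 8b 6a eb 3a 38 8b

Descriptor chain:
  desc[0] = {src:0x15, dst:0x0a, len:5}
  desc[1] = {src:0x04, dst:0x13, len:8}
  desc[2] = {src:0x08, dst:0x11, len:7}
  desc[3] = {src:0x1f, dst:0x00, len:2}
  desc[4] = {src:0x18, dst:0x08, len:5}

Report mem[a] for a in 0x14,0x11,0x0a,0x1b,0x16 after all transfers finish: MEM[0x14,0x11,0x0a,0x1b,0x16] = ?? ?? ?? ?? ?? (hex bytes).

D0: mem[0x0a..0x0e] <- [b6 d4 45 6c 24]
D1: mem[0x13..0x1a] <- [ea 28 5d 01 b1 59 b6 d4]
D2: mem[0x11..0x17] <- [b1 59 b6 d4 45 6c 24]
D3: mem[0x00..0x01] <- [38 8b]
D4: mem[0x08..0x0c] <- [59 b6 d4 8b 6a]
query mem[0x14]=0xd4, mem[0x11]=0xb1, mem[0x0a]=0xd4, mem[0x1b]=0x8b, mem[0x16]=0x6c

MEM[0x14,0x11,0x0a,0x1b,0x16] = d4 b1 d4 8b 6c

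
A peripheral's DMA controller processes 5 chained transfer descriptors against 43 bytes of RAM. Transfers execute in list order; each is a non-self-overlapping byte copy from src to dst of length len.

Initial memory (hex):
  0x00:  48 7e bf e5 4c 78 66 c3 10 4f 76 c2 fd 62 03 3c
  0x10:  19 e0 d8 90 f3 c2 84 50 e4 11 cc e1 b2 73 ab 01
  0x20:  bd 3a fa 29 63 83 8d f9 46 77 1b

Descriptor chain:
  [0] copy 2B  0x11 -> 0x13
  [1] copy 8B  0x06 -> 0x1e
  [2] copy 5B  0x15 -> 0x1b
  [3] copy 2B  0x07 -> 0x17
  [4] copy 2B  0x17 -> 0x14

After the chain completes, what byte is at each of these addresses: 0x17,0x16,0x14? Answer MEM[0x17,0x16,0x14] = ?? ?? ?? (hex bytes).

MEM[0x17,0x16,0x14] = c3 84 c3

D0: mem[0x13..0x14] <- [e0 d8]
D1: mem[0x1e..0x25] <- [66 c3 10 4f 76 c2 fd 62]
D2: mem[0x1b..0x1f] <- [c2 84 50 e4 11]
D3: mem[0x17..0x18] <- [c3 10]
D4: mem[0x14..0x15] <- [c3 10]
query mem[0x17]=0xc3, mem[0x16]=0x84, mem[0x14]=0xc3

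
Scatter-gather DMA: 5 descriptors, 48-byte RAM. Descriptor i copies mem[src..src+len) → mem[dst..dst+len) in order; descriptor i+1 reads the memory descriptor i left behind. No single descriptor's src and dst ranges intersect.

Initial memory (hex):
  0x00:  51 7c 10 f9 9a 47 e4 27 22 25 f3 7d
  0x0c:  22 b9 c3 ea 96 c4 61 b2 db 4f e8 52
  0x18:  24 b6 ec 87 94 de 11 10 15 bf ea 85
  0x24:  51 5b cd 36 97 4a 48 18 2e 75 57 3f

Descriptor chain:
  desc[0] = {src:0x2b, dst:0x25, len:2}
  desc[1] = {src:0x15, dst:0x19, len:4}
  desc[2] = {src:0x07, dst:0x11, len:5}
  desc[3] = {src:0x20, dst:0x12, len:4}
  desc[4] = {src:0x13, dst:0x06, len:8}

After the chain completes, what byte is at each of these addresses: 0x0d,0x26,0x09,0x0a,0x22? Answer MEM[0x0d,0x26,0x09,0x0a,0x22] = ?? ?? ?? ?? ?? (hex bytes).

MEM[0x0d,0x26,0x09,0x0a,0x22] = e8 2e e8 52 ea

[0] 0x2b->0x25 len=2 : 18 2e
[1] 0x15->0x19 len=4 : 4f e8 52 24
[2] 0x07->0x11 len=5 : 27 22 25 f3 7d
[3] 0x20->0x12 len=4 : 15 bf ea 85
[4] 0x13->0x06 len=8 : bf ea 85 e8 52 24 4f e8
query mem[0x0d]=0xe8, mem[0x26]=0x2e, mem[0x09]=0xe8, mem[0x0a]=0x52, mem[0x22]=0xea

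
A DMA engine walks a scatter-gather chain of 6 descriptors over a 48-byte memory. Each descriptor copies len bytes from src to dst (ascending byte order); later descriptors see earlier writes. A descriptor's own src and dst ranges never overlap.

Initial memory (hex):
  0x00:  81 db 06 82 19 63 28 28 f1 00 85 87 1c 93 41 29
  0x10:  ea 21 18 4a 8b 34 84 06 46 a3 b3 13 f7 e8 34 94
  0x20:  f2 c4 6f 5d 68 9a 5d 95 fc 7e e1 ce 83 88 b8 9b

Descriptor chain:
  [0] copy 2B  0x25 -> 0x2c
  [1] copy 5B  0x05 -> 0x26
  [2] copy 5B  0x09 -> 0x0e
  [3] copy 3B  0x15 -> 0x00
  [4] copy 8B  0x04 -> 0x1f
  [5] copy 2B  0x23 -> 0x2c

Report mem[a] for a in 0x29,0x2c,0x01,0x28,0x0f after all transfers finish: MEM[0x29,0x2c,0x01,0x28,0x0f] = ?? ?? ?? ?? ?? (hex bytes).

MEM[0x29,0x2c,0x01,0x28,0x0f] = f1 f1 84 28 85

D0: mem[0x2c..0x2d] <- [9a 5d]
D1: mem[0x26..0x2a] <- [63 28 28 f1 00]
D2: mem[0x0e..0x12] <- [00 85 87 1c 93]
D3: mem[0x00..0x02] <- [34 84 06]
D4: mem[0x1f..0x26] <- [19 63 28 28 f1 00 85 87]
D5: mem[0x2c..0x2d] <- [f1 00]
query mem[0x29]=0xf1, mem[0x2c]=0xf1, mem[0x01]=0x84, mem[0x28]=0x28, mem[0x0f]=0x85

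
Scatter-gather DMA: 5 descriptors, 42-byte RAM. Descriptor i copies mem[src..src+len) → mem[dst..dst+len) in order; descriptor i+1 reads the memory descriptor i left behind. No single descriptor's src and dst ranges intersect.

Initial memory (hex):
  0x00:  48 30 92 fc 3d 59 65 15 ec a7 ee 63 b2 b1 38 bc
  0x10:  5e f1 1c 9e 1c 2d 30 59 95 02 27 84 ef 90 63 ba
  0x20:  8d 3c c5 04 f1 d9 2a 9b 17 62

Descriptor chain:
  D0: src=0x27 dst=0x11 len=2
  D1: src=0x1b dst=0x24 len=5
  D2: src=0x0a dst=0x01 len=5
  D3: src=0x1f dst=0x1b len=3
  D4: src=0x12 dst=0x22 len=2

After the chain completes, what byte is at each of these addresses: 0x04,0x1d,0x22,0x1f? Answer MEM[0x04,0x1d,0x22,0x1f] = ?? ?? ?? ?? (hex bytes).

MEM[0x04,0x1d,0x22,0x1f] = b1 3c 17 ba

  after D0: wrote 2B at 0x11 = 9b17
  after D1: wrote 5B at 0x24 = 84ef9063ba
  after D2: wrote 5B at 0x01 = ee63b2b138
  after D3: wrote 3B at 0x1b = ba8d3c
  after D4: wrote 2B at 0x22 = 179e
query mem[0x04]=0xb1, mem[0x1d]=0x3c, mem[0x22]=0x17, mem[0x1f]=0xba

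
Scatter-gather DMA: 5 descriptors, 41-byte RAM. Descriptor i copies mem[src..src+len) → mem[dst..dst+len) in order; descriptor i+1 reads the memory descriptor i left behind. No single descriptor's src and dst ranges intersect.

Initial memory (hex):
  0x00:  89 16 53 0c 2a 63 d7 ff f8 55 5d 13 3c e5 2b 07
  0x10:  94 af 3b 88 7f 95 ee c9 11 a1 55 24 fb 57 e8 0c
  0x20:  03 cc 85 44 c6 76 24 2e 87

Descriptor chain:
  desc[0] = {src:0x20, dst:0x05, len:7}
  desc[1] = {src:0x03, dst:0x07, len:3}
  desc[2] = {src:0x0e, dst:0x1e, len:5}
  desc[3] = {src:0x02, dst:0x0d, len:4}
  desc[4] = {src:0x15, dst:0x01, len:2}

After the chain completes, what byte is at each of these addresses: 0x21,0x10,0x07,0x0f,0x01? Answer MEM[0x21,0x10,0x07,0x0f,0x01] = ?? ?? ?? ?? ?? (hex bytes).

MEM[0x21,0x10,0x07,0x0f,0x01] = af 03 0c 2a 95

  after D0: wrote 7B at 0x05 = 03cc8544c67624
  after D1: wrote 3B at 0x07 = 0c2a03
  after D2: wrote 5B at 0x1e = 2b0794af3b
  after D3: wrote 4B at 0x0d = 530c2a03
  after D4: wrote 2B at 0x01 = 95ee
query mem[0x21]=0xaf, mem[0x10]=0x03, mem[0x07]=0x0c, mem[0x0f]=0x2a, mem[0x01]=0x95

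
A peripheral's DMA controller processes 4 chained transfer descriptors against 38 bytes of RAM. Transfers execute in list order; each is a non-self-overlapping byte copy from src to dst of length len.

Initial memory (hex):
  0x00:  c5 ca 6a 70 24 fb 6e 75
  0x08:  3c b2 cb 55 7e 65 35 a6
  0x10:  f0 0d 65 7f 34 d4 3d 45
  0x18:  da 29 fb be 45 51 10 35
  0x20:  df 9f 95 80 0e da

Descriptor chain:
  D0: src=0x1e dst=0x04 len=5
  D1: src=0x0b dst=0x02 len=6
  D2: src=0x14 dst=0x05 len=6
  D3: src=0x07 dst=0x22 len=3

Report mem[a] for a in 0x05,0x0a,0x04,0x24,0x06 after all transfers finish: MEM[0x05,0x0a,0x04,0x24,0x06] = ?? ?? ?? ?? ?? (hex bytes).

MEM[0x05,0x0a,0x04,0x24,0x06] = 34 29 65 da d4

[0] 0x1e->0x04 len=5 : 10 35 df 9f 95
[1] 0x0b->0x02 len=6 : 55 7e 65 35 a6 f0
[2] 0x14->0x05 len=6 : 34 d4 3d 45 da 29
[3] 0x07->0x22 len=3 : 3d 45 da
query mem[0x05]=0x34, mem[0x0a]=0x29, mem[0x04]=0x65, mem[0x24]=0xda, mem[0x06]=0xd4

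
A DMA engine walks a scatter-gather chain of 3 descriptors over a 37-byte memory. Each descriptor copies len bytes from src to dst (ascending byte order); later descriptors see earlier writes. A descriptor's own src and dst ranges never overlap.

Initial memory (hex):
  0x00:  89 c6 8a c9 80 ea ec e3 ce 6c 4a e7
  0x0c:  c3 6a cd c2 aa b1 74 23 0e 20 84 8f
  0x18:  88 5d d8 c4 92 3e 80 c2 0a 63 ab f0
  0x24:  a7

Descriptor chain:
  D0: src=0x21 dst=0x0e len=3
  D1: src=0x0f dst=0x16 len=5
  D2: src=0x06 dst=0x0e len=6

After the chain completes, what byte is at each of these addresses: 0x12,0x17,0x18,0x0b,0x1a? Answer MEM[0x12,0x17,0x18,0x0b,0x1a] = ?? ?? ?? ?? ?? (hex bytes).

  after D0: wrote 3B at 0x0e = 63abf0
  after D1: wrote 5B at 0x16 = abf0b17423
  after D2: wrote 6B at 0x0e = ece3ce6c4ae7
query mem[0x12]=0x4a, mem[0x17]=0xf0, mem[0x18]=0xb1, mem[0x0b]=0xe7, mem[0x1a]=0x23

MEM[0x12,0x17,0x18,0x0b,0x1a] = 4a f0 b1 e7 23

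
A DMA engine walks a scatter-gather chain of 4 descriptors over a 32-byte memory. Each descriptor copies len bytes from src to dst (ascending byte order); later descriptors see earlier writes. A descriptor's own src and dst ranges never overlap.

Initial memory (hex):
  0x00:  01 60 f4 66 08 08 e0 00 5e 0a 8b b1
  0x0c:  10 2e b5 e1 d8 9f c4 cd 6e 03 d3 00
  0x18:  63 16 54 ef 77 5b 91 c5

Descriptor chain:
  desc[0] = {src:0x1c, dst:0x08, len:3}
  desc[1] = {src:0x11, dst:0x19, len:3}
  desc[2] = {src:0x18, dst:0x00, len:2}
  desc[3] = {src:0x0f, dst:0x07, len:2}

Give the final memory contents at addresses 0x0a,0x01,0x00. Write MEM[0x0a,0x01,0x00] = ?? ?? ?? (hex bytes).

MEM[0x0a,0x01,0x00] = 91 9f 63

D0: mem[0x08..0x0a] <- [77 5b 91]
D1: mem[0x19..0x1b] <- [9f c4 cd]
D2: mem[0x00..0x01] <- [63 9f]
D3: mem[0x07..0x08] <- [e1 d8]
query mem[0x0a]=0x91, mem[0x01]=0x9f, mem[0x00]=0x63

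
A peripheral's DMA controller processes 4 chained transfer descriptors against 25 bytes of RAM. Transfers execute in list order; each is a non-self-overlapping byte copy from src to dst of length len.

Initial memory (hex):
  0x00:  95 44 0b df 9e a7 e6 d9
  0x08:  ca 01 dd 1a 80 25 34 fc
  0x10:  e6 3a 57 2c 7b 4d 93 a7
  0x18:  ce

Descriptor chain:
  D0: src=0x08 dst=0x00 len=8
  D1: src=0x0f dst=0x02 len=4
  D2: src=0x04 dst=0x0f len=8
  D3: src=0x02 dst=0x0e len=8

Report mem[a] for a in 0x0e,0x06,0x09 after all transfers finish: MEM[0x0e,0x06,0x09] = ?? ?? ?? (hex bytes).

MEM[0x0e,0x06,0x09] = fc 34 01

[0] 0x08->0x00 len=8 : ca 01 dd 1a 80 25 34 fc
[1] 0x0f->0x02 len=4 : fc e6 3a 57
[2] 0x04->0x0f len=8 : 3a 57 34 fc ca 01 dd 1a
[3] 0x02->0x0e len=8 : fc e6 3a 57 34 fc ca 01
query mem[0x0e]=0xfc, mem[0x06]=0x34, mem[0x09]=0x01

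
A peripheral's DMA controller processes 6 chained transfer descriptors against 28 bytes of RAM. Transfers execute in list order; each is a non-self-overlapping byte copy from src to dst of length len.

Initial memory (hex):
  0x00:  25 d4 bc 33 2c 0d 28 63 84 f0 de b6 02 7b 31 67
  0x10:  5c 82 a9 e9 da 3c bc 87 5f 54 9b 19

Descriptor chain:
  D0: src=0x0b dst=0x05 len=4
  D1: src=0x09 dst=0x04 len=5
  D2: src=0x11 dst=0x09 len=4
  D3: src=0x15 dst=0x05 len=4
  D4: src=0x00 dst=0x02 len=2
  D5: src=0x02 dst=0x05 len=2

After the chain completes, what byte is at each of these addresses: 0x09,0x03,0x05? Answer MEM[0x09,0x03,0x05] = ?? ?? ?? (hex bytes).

MEM[0x09,0x03,0x05] = 82 d4 25

D0: mem[0x05..0x08] <- [b6 02 7b 31]
D1: mem[0x04..0x08] <- [f0 de b6 02 7b]
D2: mem[0x09..0x0c] <- [82 a9 e9 da]
D3: mem[0x05..0x08] <- [3c bc 87 5f]
D4: mem[0x02..0x03] <- [25 d4]
D5: mem[0x05..0x06] <- [25 d4]
query mem[0x09]=0x82, mem[0x03]=0xd4, mem[0x05]=0x25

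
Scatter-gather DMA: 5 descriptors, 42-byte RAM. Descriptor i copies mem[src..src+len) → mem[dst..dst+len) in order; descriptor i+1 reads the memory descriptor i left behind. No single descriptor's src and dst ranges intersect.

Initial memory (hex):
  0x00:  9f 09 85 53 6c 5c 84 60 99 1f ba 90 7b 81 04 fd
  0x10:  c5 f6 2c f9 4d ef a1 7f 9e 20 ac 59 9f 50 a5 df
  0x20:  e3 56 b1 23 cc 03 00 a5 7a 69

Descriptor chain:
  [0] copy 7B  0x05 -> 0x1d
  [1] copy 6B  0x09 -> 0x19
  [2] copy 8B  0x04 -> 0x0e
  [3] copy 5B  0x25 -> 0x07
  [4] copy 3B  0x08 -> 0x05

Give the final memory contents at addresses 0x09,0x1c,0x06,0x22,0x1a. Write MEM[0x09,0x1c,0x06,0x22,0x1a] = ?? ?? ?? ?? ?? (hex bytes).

D0: mem[0x1d..0x23] <- [5c 84 60 99 1f ba 90]
D1: mem[0x19..0x1e] <- [1f ba 90 7b 81 04]
D2: mem[0x0e..0x15] <- [6c 5c 84 60 99 1f ba 90]
D3: mem[0x07..0x0b] <- [03 00 a5 7a 69]
D4: mem[0x05..0x07] <- [00 a5 7a]
query mem[0x09]=0xa5, mem[0x1c]=0x7b, mem[0x06]=0xa5, mem[0x22]=0xba, mem[0x1a]=0xba

MEM[0x09,0x1c,0x06,0x22,0x1a] = a5 7b a5 ba ba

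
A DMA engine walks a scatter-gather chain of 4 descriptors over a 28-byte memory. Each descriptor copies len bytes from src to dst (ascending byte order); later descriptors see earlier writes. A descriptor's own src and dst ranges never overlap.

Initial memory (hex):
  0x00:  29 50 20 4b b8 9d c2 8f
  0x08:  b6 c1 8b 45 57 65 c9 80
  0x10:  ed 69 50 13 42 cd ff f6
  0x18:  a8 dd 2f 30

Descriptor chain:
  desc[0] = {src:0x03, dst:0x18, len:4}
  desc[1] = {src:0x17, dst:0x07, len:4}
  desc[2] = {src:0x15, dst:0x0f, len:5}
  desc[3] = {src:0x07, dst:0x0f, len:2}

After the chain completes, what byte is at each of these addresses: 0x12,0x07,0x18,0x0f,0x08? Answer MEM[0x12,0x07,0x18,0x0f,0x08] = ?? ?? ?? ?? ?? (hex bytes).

MEM[0x12,0x07,0x18,0x0f,0x08] = 4b f6 4b f6 4b

#0 dst[0x18+4] := {0x4b,0xb8,0x9d,0xc2}
#1 dst[0x07+4] := {0xf6,0x4b,0xb8,0x9d}
#2 dst[0x0f+5] := {0xcd,0xff,0xf6,0x4b,0xb8}
#3 dst[0x0f+2] := {0xf6,0x4b}
query mem[0x12]=0x4b, mem[0x07]=0xf6, mem[0x18]=0x4b, mem[0x0f]=0xf6, mem[0x08]=0x4b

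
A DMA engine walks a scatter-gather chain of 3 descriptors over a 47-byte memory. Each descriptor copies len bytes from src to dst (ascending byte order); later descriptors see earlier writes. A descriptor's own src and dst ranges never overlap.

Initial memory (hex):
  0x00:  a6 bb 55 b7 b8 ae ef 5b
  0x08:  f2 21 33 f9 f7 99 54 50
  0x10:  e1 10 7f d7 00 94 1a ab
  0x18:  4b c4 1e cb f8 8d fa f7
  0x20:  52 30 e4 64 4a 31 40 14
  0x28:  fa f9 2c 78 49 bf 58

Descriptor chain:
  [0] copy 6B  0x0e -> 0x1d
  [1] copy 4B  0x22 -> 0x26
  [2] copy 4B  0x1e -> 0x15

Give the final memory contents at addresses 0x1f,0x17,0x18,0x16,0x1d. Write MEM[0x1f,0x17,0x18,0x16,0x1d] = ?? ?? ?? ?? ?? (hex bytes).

#0 dst[0x1d+6] := {0x54,0x50,0xe1,0x10,0x7f,0xd7}
#1 dst[0x26+4] := {0xd7,0x64,0x4a,0x31}
#2 dst[0x15+4] := {0x50,0xe1,0x10,0x7f}
query mem[0x1f]=0xe1, mem[0x17]=0x10, mem[0x18]=0x7f, mem[0x16]=0xe1, mem[0x1d]=0x54

MEM[0x1f,0x17,0x18,0x16,0x1d] = e1 10 7f e1 54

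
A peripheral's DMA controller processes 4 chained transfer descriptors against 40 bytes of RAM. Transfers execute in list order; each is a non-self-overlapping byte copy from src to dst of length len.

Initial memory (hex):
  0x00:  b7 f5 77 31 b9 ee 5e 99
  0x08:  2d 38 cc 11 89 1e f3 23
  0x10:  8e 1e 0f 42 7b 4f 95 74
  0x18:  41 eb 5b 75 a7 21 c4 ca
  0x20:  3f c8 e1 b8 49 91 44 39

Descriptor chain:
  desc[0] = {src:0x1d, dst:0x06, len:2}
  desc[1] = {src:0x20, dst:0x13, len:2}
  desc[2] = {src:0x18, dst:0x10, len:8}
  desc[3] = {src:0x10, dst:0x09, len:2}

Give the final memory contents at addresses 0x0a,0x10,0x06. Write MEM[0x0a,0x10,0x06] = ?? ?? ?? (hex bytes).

MEM[0x0a,0x10,0x06] = eb 41 21

[0] 0x1d->0x06 len=2 : 21 c4
[1] 0x20->0x13 len=2 : 3f c8
[2] 0x18->0x10 len=8 : 41 eb 5b 75 a7 21 c4 ca
[3] 0x10->0x09 len=2 : 41 eb
query mem[0x0a]=0xeb, mem[0x10]=0x41, mem[0x06]=0x21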